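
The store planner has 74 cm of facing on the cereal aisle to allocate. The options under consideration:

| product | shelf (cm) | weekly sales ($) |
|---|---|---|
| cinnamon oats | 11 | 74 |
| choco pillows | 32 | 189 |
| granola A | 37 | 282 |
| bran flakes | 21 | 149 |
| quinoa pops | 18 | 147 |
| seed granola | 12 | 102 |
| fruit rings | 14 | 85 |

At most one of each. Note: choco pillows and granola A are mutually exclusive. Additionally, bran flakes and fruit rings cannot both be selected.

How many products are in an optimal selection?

The maximum weekly sales within 74 cm is 543.
One optimal bundle: cinnamon oats + granola A + seed granola + fruit rings (74 cm).
Any selection reaching 543 contains exactly 4 products.

4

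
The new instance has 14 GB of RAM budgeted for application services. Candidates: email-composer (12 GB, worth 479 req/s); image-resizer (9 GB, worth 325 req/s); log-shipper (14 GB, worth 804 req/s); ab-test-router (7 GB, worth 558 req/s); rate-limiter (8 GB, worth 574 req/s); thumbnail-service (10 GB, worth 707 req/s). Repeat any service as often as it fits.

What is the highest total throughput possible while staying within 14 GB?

1116

Density check — ab-test-router 79.71, rate-limiter 71.75, thumbnail-service 70.70 are the best per GB.
Best packing: 2×ab-test-router — 14 GB, 1116 total.
Nothing else within 14 GB beats 1116.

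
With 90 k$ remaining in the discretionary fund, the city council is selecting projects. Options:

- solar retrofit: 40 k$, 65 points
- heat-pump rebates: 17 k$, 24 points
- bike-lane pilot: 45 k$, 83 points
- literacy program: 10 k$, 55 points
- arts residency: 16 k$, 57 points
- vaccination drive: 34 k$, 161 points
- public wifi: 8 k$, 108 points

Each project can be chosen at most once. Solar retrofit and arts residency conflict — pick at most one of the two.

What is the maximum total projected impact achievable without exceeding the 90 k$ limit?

405

The ratio ordering already packs tightly: heat-pump rebates + literacy program + arts residency + vaccination drive + public wifi, 85 k$, 405.
Runner-up literacy program + arts residency + vaccination drive + public wifi tops out at 381.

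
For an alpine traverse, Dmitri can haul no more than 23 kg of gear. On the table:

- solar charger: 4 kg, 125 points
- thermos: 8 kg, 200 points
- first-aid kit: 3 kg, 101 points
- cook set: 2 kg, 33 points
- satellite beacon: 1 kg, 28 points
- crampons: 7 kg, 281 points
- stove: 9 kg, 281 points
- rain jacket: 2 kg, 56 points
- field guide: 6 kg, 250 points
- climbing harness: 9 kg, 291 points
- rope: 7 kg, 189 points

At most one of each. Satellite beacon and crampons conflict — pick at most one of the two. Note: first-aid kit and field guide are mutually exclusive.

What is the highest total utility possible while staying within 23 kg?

822

Best packing: crampons + field guide + climbing harness — 22 kg, 822 total.
The closest alternative, crampons + stove + field guide, reaches only 812.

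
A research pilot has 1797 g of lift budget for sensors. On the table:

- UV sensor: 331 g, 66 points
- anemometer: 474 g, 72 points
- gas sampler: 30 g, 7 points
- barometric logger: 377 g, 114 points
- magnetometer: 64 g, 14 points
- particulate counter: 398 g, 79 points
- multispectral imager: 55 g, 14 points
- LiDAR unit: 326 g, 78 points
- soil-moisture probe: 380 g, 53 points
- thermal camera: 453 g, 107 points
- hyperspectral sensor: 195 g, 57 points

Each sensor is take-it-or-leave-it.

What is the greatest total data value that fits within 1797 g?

A density-first pass picks gas sampler + barometric logger + magnetometer + multispectral imager + LiDAR unit + thermal camera + hyperspectral sensor — 391 at 1500 g.
Dropping multispectral imager frees 55 g; slotting in UV sensor (331 g) lifts the total to 443 at 1776 g.
Every other selection either busts 1797 g or fails to beat 443.

443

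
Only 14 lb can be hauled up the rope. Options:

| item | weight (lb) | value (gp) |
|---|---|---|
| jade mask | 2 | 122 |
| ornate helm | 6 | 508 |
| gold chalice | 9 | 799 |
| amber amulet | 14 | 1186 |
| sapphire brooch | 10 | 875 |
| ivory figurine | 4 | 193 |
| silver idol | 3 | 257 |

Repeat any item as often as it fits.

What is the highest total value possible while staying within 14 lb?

By value per lb: gold chalice 88.78, sapphire brooch 87.50, silver idol 85.67, amber amulet 84.71 lead.
Taking the top-ratio items first gives jade mask + gold chalice + silver idol for 1178 (14 lb).
Replace jade mask and gold chalice and silver idol with amber amulet: the trade gains 8 net, giving 1186 at 14 lb.
Nothing else within 14 lb beats 1186.

1186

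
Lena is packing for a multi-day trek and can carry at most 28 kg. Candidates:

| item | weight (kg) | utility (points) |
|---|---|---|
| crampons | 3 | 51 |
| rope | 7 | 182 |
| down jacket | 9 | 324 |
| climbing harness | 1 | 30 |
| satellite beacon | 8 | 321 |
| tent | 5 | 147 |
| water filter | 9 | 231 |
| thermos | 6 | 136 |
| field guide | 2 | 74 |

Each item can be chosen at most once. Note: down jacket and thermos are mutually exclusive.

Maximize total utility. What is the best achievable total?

950

By utility per kg: satellite beacon 40.12, field guide 37.00, down jacket 36.00 lead.
Greedy by ratio would take crampons + down jacket + climbing harness + satellite beacon + tent + field guide: 28 kg used, total 947.
Replace crampons and climbing harness and tent with water filter: the trade gains 3 net, giving 950 at 28 kg.
An exhaustive check of the 512 subsets confirms 950.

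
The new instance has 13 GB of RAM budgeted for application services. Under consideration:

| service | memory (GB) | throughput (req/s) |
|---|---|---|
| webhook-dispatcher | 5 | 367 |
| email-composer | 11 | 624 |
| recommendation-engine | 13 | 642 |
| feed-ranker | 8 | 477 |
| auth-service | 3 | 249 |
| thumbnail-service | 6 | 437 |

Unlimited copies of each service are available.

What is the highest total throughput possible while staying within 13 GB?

996

4×auth-service uses 12 of the 13 GB and totals 996.
The spare 1 GB is too small for any remaining service, and no exchange beats 996.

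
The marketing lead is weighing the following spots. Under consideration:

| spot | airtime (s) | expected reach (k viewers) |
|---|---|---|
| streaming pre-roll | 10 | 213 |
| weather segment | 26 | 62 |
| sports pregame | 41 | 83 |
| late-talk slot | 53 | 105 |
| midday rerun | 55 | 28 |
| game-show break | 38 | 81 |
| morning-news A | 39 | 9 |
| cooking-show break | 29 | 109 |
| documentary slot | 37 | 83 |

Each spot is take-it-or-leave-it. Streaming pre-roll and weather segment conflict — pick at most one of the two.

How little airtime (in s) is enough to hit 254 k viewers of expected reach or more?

Minimise s subject to total expected reach ≥ 254.
streaming pre-roll + cooking-show break: 322 expected reach at 39 s.
No combination under 39 s hits 254.

39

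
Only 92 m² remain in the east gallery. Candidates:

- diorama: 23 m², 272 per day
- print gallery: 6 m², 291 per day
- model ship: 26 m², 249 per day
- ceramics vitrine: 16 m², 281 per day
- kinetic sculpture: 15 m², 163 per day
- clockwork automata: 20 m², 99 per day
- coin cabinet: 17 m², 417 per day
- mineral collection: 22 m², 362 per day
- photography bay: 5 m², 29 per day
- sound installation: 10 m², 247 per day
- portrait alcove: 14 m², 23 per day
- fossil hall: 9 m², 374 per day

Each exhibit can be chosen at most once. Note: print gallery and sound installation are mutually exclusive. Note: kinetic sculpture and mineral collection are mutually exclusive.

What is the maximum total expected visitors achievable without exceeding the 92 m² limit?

Taking diorama + print gallery + ceramics vitrine + kinetic sculpture + coin cabinet + photography bay + fossil hall: 91 m² used, 1827 in expected visitors.

1827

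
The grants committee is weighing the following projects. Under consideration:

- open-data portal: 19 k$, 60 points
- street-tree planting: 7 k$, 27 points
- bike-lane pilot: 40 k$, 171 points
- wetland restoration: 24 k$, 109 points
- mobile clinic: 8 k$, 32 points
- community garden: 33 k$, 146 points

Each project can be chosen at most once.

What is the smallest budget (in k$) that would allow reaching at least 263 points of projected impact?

64

Look for the lowest-budget combination reaching 263.
bike-lane pilot + wetland restoration reaches 280 using 64 k$.
Below 64 k$ the best achievable stays under 263.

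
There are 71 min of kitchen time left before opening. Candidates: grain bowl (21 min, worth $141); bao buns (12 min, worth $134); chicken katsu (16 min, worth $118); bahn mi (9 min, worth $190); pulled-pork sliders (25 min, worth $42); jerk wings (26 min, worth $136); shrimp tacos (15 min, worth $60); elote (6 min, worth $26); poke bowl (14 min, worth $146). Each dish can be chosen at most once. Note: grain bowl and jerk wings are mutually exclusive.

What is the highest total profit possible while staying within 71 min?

Density check — bahn mi 21.11, bao buns 11.17, poke bowl 10.43 are the best per min.
The ratio heuristic lands on bao buns + chicken katsu + bahn mi + elote + poke bowl (614) but leaves 14 min idle.
Dropping chicken katsu and elote frees 22 min; slotting in grain bowl + shrimp tacos (36 min) lifts the total to 671 at 71 min.
An exhaustive check of the 512 subsets confirms 671.

671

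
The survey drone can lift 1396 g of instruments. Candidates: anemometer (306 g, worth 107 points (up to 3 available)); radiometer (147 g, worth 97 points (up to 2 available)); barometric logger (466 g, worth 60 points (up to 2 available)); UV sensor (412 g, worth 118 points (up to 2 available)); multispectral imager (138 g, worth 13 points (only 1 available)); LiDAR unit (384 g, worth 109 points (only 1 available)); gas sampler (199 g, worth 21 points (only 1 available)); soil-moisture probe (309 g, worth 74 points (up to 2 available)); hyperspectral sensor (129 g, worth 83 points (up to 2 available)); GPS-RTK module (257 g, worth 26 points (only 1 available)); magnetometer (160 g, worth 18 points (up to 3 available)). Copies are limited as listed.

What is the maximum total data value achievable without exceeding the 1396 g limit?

Filling by ratio: 2×anemometer + 2×radiometer + 2×hyperspectral sensor + magnetometer for 592, with 72 g left unused.
Dropping hyperspectral sensor and magnetometer frees 289 g; slotting in anemometer (306 g) lifts the total to 598 at 1341 g.
No other feasible combination exceeds 598.

598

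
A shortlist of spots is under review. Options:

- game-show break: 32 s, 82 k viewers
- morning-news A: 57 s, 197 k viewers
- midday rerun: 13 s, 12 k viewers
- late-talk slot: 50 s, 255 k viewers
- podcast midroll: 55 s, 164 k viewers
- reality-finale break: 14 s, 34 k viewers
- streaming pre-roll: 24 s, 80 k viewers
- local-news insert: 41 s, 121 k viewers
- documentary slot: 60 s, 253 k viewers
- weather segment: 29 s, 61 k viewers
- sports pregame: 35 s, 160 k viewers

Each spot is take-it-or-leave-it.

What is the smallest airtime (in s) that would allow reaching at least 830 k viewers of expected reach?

200

Minimise s subject to total expected reach ≥ 830.
Taking late-talk slot + podcast midroll + documentary slot + sports pregame gives 832 (≥ 830) for 200 s.
No combination under 200 s hits 830.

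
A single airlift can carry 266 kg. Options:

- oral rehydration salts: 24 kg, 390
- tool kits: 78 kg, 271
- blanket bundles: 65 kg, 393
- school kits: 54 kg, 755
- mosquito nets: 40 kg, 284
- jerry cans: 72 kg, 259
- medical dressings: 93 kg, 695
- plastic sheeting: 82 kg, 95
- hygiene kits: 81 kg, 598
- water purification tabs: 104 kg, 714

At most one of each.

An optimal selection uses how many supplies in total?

4

The maximum people served within 266 kg is 2457.
For example oral rehydration salts + school kits + hygiene kits + water purification tabs achieves it, using 263 kg.
All optima have 4 supplies.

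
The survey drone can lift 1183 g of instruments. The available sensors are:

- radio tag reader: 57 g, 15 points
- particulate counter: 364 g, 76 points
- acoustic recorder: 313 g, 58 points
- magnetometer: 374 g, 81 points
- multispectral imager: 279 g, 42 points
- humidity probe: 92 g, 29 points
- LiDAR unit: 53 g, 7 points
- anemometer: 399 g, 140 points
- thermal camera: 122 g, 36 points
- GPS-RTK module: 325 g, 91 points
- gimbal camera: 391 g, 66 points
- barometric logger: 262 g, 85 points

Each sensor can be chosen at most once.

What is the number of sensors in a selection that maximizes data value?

Best achievable data value is 367.
For example radio tag reader + anemometer + thermal camera + GPS-RTK module + barometric logger achieves it, using 1165 g.
Any selection reaching 367 contains exactly 5 sensors.

5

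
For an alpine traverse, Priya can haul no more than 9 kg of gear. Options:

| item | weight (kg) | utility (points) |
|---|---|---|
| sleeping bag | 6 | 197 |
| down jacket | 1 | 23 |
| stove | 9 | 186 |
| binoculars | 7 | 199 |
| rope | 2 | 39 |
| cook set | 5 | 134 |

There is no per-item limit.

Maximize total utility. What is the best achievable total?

266

Density check — sleeping bag 32.83, binoculars 28.43, cook set 26.80, down jacket 23.00 are the best per kg.
Taking sleeping bag + 3×down jacket: 9 kg used, 266 in utility.
Nothing else within 9 kg beats 266.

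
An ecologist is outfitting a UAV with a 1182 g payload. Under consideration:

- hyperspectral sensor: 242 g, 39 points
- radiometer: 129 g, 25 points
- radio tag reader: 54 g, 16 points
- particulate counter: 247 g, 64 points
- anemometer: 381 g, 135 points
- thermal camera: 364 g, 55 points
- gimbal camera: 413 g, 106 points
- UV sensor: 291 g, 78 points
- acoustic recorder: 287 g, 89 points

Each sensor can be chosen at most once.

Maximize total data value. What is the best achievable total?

346

Ranking by ratio (data value/g): anemometer 0.35, acoustic recorder 0.31, radio tag reader 0.30, UV sensor 0.27.
Filling by ratio: radiometer + radio tag reader + anemometer + UV sensor + acoustic recorder for 343, with 40 g left unused.
Dropping radiometer and UV sensor frees 420 g; slotting in gimbal camera (413 g) lifts the total to 346 at 1135 g.
Nothing else within 1182 g beats 346.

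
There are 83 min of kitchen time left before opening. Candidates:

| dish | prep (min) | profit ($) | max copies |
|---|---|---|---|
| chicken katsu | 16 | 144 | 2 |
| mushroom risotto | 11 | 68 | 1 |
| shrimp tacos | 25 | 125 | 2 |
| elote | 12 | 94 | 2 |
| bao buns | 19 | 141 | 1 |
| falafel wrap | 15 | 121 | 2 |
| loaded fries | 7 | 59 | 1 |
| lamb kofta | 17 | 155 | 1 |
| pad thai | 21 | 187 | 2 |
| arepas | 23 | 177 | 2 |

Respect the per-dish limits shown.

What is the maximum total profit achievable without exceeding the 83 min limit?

732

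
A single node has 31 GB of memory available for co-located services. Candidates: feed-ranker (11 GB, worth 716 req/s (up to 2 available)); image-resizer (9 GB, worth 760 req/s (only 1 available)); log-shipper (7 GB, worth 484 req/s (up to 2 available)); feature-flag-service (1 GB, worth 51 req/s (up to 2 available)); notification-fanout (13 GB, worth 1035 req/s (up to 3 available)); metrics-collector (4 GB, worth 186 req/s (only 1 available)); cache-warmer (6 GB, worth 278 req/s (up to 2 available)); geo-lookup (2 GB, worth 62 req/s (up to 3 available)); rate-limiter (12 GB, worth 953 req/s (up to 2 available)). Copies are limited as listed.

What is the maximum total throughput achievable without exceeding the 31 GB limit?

2390

A density-first pass picks image-resizer + log-shipper + 2×feature-flag-service + notification-fanout — 2381 at 31 GB.
The 24 GB tied up in image-resizer and 2×feature-flag-service and notification-fanout is better spent on 2×rate-limiter — total rises to 2390 (31 GB).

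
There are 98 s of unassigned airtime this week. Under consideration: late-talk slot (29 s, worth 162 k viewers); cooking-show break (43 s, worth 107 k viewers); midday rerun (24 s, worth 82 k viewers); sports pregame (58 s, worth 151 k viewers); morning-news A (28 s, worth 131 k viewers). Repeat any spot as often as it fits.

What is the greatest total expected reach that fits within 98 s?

Ranking by ratio (expected reach/s): late-talk slot 5.59, morning-news A 4.68, midday rerun 3.42, sports pregame 2.60.
Best packing: 3×late-talk slot — 87 s, 486 total.
Nothing else within 98 s beats 486.

486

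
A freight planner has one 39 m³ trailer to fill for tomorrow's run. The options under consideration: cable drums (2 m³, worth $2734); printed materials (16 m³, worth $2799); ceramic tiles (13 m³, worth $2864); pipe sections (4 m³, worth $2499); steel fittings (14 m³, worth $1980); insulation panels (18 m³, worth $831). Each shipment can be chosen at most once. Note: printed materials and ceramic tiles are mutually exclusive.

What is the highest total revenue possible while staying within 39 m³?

10077

Best packing: cable drums + ceramic tiles + pipe sections + steel fittings — 33 m³, 10077 total.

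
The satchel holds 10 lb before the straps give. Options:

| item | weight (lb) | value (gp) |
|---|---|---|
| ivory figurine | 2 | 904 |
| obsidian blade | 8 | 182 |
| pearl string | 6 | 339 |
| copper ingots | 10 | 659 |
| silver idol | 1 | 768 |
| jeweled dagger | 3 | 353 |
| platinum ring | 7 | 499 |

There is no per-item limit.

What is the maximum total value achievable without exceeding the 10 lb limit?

Best packing: 10×silver idol — 10 lb, 7680 total.
Nothing else within 10 lb beats 7680.

7680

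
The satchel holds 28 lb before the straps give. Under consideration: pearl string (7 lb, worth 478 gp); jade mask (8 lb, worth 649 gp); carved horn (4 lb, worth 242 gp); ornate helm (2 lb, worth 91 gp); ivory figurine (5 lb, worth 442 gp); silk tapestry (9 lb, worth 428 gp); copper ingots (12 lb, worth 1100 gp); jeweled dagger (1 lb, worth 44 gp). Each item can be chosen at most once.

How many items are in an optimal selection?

5

Optimal total is 2326.
For example jade mask + ornate helm + ivory figurine + copper ingots + jeweled dagger achieves it, using 28 lb.
Every optimal selection uses 5 items.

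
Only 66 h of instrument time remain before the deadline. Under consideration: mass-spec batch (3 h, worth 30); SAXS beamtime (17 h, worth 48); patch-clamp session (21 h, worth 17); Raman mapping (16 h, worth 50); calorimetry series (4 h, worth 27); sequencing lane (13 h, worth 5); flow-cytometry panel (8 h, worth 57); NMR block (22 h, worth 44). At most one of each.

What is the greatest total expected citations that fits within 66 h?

229

Ranking by ratio (expected citations/h): mass-spec batch 10.00, flow-cytometry panel 7.12, calorimetry series 6.75.
The ratio heuristic lands on mass-spec batch + SAXS beamtime + Raman mapping + calorimetry series + sequencing lane + flow-cytometry panel (217) but leaves 5 h idle.
The 17 h tied up in calorimetry series and sequencing lane is better spent on NMR block — total rises to 229 (66 h).
That's the maximum — no swap from here does better than 229.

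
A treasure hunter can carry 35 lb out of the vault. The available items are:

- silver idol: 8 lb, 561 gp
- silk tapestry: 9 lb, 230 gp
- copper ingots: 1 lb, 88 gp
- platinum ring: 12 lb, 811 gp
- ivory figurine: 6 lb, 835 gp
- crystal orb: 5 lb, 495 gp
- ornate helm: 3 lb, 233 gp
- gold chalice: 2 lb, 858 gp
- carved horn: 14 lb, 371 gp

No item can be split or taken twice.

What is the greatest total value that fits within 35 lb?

Ranking by ratio (value/lb): gold chalice 429.00, ivory figurine 139.17, crystal orb 99.00.
Greedy by ratio would take silver idol + silk tapestry + copper ingots + ivory figurine + crystal orb + ornate helm + gold chalice: 34 lb used, total 3300.
The 12 lb tied up in silk tapestry and ornate helm is better spent on platinum ring — total rises to 3648 (34 lb).

3648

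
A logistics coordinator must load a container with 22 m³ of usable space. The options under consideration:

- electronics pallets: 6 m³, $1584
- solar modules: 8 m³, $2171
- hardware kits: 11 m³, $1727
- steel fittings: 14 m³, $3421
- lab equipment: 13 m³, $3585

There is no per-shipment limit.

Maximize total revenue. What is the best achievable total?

5926

Density check — lab equipment 275.77, solar modules 271.38, electronics pallets 264.00, steel fittings 244.36 are the best per m³.
The ratio heuristic lands on solar modules + lab equipment (5756) but leaves 1 m³ idle.
Dropping lab equipment frees 13 m³; slotting in electronics pallets + solar modules (14 m³) lifts the total to 5926 at 22 m³.
Every other selection either busts 22 m³ or fails to beat 5926.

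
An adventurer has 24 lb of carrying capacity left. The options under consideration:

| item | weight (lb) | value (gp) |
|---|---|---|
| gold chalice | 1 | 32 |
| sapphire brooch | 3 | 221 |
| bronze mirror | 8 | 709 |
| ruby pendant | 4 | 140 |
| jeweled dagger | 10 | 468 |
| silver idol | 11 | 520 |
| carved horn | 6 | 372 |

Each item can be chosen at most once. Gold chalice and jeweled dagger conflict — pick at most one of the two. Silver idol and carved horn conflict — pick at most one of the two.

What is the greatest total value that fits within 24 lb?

By value per lb: bronze mirror 88.62, sapphire brooch 73.67, carved horn 62.00 lead.
Greedy by ratio would take gold chalice + sapphire brooch + bronze mirror + ruby pendant + carved horn: 22 lb used, total 1474.
The 8 lb tied up in gold chalice and sapphire brooch and ruby pendant is better spent on jeweled dagger — total rises to 1549 (24 lb).
An exhaustive check of the 128 subsets confirms 1549.

1549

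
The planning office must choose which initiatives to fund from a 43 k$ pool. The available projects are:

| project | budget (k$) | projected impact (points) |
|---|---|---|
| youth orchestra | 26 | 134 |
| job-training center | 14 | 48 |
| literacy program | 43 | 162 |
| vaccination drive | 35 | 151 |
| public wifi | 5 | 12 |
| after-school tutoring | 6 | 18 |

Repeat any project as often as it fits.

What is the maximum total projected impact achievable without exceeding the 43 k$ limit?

182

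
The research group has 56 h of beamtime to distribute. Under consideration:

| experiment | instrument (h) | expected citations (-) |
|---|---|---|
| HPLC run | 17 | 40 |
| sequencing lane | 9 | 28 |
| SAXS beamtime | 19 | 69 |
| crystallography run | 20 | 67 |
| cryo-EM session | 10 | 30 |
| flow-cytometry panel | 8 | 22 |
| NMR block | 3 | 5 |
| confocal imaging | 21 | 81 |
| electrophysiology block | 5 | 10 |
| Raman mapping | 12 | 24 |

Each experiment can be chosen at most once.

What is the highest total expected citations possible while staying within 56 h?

190

Ranking by ratio (expected citations/h): confocal imaging 3.86, SAXS beamtime 3.63, crystallography run 3.35.
A density-first pass picks sequencing lane + SAXS beamtime + confocal imaging + electrophysiology block — 188 at 54 h.
Replace sequencing lane with cryo-EM session: the trade gains 2 net, giving 190 at 55 h.
Runner-up sequencing lane + SAXS beamtime + confocal imaging + electrophysiology block tops out at 188.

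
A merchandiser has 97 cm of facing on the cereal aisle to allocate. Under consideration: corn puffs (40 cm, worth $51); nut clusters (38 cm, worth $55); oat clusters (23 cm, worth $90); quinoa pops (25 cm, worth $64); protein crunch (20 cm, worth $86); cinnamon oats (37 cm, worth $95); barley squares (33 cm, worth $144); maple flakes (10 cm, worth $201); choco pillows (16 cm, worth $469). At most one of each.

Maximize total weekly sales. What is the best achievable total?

910

By weekly sales per cm: choco pillows 29.31, maple flakes 20.10, barley squares 4.36 lead.
A density-first pass picks protein crunch + barley squares + maple flakes + choco pillows — 900 at 79 cm.
Replace barley squares with oat clusters + quinoa pops: the trade gains 10 net, giving 910 at 94 cm.
The spare 3 cm is too small for any remaining product, and no exchange beats 910.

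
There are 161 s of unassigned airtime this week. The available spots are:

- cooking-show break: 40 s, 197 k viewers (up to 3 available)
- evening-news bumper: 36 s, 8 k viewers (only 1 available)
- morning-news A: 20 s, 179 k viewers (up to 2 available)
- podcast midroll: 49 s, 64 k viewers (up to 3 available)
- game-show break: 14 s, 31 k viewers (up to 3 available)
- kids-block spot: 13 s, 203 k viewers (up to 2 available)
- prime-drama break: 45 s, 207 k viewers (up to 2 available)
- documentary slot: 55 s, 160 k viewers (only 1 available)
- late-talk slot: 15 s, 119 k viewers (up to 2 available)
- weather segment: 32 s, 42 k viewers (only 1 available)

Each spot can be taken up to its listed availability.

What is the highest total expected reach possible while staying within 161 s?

Density check — kids-block spot 15.62, morning-news A 8.95, late-talk slot 7.93, cooking-show break 4.92 are the best per s.
Taking the top-ratio spots first gives cooking-show break + 2×morning-news A + game-show break + 2×kids-block spot + 2×late-talk slot for 1230 (150 s).
The 29 s tied up in game-show break and late-talk slot is better spent on cooking-show break — total rises to 1277 (161 s).
Nothing else within 161 s beats 1277.

1277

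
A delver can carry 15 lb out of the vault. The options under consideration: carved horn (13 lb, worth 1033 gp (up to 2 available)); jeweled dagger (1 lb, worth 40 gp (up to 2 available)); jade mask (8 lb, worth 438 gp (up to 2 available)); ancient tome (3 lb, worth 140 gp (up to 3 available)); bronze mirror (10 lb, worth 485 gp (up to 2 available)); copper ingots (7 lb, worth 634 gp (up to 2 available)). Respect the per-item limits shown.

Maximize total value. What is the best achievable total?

The ratio ordering already packs tightly: jeweled dagger + 2×copper ingots, 15 lb, 1308.

1308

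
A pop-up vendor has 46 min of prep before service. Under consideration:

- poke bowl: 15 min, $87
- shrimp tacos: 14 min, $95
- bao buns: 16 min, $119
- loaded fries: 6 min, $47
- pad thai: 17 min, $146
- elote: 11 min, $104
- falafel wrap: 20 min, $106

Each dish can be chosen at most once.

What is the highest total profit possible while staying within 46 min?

369

Density check — elote 9.45, pad thai 8.59, loaded fries 7.83 are the best per min.
The ratio heuristic lands on loaded fries + pad thai + elote (297) but leaves 12 min idle.
Replace loaded fries with bao buns: the trade gains 72 net, giving 369 at 44 min.
Every other selection either busts 46 min or fails to beat 369.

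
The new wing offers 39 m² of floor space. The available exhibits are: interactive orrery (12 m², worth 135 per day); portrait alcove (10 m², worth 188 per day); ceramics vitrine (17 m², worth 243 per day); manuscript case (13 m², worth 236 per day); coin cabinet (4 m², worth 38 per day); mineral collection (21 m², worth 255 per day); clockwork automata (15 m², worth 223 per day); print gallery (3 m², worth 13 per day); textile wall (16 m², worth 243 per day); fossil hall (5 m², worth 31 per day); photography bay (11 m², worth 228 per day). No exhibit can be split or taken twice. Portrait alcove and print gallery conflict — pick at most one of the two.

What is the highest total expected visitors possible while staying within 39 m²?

690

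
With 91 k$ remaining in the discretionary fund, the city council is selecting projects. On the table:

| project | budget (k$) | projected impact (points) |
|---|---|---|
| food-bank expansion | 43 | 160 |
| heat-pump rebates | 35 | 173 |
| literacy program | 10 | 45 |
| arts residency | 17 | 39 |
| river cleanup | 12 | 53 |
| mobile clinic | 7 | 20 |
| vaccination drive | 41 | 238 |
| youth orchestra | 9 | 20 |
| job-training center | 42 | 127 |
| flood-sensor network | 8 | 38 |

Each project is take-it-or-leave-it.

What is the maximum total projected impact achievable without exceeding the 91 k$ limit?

469

Best packing: heat-pump rebates + mobile clinic + vaccination drive + flood-sensor network — 91 k$, 469 total.
Runner-up heat-pump rebates + river cleanup + vaccination drive tops out at 464.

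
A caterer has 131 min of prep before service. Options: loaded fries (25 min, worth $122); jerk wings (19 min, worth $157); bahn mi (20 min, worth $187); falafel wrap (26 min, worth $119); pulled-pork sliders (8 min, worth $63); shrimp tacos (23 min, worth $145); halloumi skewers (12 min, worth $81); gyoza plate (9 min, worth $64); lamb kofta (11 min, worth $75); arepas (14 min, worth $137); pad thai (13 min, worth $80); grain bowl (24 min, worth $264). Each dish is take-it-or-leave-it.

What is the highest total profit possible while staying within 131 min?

A density-first pass picks jerk wings + bahn mi + pulled-pork sliders + halloumi skewers + gyoza plate + lamb kofta + arepas + pad thai + grain bowl — 1108 at 130 min.
Replace gyoza plate and pad thai with shrimp tacos: the trade gains 1 net, giving 1109 at 131 min.
That's the maximum — no swap from here does better than 1109.

1109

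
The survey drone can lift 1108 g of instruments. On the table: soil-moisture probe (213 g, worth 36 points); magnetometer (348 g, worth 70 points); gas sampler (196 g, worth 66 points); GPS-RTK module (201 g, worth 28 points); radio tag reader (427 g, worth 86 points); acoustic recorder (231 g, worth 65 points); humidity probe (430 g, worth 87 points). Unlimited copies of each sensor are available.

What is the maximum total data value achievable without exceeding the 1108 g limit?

330

The ratio ordering already packs tightly: 5×gas sampler, 980 g, 330.
Every other selection either busts 1108 g or fails to beat 330.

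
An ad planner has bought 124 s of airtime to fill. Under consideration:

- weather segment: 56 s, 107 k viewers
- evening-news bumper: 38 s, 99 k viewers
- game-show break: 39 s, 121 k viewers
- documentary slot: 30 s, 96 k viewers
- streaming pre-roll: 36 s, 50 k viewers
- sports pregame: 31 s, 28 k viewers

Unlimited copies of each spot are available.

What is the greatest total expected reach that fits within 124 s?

Density check — documentary slot 3.20, game-show break 3.10, evening-news bumper 2.61, weather segment 1.91 are the best per s.
Best packing: 4×documentary slot — 120 s, 384 total.
The spare 4 s is too small for any remaining spot, and no exchange beats 384.

384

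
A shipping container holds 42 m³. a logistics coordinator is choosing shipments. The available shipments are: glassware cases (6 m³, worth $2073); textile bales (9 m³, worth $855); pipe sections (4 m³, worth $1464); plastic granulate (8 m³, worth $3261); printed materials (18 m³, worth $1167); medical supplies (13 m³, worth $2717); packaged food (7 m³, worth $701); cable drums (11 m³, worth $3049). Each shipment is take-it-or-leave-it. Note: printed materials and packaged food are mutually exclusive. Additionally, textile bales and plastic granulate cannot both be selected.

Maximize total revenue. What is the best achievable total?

12564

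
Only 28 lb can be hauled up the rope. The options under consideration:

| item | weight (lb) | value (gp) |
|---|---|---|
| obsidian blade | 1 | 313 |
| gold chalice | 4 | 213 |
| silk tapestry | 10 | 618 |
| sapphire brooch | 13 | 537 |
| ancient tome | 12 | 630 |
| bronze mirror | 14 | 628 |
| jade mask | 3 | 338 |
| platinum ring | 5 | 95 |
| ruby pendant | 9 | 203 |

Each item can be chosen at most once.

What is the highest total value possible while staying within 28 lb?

The ratio heuristic lands on obsidian blade + gold chalice + silk tapestry + jade mask + ruby pendant (1685) but leaves 1 lb idle.
Dropping gold chalice and ruby pendant frees 13 lb; slotting in ancient tome (12 lb) lifts the total to 1899 at 26 lb.
The closest alternative, obsidian blade + silk tapestry + bronze mirror + jade mask, reaches only 1897.

1899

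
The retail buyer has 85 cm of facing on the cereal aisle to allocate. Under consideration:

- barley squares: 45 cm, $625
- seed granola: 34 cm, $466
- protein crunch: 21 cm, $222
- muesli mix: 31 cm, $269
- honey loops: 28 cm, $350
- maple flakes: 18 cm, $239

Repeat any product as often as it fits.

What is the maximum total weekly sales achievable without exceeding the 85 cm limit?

1103

Taking the top-ratio products first gives barley squares + seed granola for 1091 (79 cm).
Replace seed granola with 2×maple flakes: the trade gains 12 net, giving 1103 at 81 cm.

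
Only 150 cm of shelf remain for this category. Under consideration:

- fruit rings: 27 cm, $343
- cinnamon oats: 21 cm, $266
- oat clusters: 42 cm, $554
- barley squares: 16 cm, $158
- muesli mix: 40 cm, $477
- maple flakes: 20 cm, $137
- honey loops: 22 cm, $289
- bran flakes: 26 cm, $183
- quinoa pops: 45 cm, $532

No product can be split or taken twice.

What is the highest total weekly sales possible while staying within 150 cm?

By weekly sales per cm: oat clusters 13.19, honey loops 13.14, fruit rings 12.70, cinnamon oats 12.67 lead.
Greedy by ratio would take fruit rings + cinnamon oats + oat clusters + barley squares + maple flakes + honey loops: 148 cm used, total 1747.
Reworking the packing: oat clusters + muesli mix + honey loops + quinoa pops uses 149 cm and improves the total to 1852.

1852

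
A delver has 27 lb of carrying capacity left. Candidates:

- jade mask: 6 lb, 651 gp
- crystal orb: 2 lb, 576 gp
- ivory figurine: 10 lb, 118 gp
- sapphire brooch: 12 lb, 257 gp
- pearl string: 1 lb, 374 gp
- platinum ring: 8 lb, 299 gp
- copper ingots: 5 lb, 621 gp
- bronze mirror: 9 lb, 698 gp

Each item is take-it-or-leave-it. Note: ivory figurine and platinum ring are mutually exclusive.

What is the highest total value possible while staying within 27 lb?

Taking jade mask + crystal orb + pearl string + copper ingots + bronze mirror: 23 lb used, 2920 in value.
The spare 4 lb is too small for any remaining item, and no feasible exchange beats 2920.

2920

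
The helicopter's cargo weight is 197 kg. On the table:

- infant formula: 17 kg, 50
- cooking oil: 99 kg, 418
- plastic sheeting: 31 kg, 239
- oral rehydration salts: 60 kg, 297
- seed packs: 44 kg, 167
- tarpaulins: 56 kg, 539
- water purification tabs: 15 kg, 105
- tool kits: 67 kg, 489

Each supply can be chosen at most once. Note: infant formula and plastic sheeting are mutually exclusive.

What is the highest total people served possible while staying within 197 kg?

1372

Plastic sheeting + tarpaulins + water purification tabs + tool kits uses 169 of the 197 kg and totals 1372.
Runner-up oral rehydration salts + tarpaulins + tool kits tops out at 1325.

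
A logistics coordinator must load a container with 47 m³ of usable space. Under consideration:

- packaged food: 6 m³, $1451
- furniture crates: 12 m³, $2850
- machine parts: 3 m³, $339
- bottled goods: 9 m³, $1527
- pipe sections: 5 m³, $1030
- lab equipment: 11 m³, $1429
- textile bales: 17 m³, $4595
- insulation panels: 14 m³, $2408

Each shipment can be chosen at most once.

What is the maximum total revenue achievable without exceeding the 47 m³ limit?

10762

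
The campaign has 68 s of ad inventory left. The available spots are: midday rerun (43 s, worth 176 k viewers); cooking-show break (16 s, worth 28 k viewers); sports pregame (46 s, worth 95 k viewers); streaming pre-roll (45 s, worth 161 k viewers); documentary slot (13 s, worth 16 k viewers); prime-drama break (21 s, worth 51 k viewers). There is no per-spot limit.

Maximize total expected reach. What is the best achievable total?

227

Density check — midday rerun 4.09, streaming pre-roll 3.58, prime-drama break 2.43 are the best per s.
The ratio ordering already packs tightly: midday rerun + prime-drama break, 64 s, 227.
Nothing else within 68 s beats 227.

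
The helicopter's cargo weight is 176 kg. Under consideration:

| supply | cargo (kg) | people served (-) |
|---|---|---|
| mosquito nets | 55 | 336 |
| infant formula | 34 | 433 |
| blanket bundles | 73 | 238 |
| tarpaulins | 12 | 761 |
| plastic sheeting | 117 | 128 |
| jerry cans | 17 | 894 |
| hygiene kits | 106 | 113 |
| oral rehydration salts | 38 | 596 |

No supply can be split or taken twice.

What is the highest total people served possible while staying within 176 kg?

The ratio ordering already packs tightly: mosquito nets + infant formula + tarpaulins + jerry cans + oral rehydration salts, 156 kg, 3020.
No other feasible combination exceeds 3020.

3020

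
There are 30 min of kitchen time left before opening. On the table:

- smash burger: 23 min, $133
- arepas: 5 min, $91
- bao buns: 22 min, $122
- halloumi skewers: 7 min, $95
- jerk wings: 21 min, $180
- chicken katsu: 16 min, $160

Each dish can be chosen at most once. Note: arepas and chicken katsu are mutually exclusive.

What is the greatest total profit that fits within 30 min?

By profit per min: arepas 18.20, halloumi skewers 13.57, chicken katsu 10.00 lead.
Halloumi skewers + jerk wings uses 28 of the 30 min and totals 275.

275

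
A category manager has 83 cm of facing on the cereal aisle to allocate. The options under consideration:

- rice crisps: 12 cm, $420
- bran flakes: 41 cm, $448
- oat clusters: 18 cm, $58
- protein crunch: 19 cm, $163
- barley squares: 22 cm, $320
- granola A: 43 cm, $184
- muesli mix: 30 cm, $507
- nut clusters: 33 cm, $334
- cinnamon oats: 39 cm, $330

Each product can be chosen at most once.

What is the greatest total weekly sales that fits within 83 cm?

By weekly sales per cm: rice crisps 35.00, muesli mix 16.90, barley squares 14.55 lead.
Best packing: rice crisps + protein crunch + barley squares + muesli mix — 83 cm, 1410 total.
Runner-up rice crisps + bran flakes + muesli mix tops out at 1375.

1410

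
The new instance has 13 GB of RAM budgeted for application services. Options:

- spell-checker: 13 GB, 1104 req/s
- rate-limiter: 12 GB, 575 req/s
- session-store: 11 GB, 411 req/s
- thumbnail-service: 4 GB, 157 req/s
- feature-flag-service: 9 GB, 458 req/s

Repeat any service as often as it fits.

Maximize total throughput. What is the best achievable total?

Ranking by ratio (throughput/GB): spell-checker 84.92, feature-flag-service 50.89, rate-limiter 47.92.
Spell-checker uses 13 of the 13 GB and totals 1104.

1104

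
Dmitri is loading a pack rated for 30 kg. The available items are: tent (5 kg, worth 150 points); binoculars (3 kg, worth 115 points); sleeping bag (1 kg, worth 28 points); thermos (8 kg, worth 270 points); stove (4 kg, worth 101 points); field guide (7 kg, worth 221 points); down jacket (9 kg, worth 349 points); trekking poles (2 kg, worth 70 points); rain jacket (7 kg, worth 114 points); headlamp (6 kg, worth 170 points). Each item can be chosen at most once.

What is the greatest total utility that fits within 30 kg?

1053

Density check — down jacket 38.78, binoculars 38.33, trekking poles 35.00, thermos 33.75 are the best per kg.
Taking binoculars + sleeping bag + thermos + field guide + down jacket + trekking poles: 30 kg used, 1053 in utility.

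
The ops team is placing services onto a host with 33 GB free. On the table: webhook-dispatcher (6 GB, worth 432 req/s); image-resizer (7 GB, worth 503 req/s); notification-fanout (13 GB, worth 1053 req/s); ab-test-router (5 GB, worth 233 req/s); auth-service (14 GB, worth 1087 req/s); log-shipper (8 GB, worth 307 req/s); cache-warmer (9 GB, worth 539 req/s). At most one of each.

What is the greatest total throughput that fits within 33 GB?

By throughput per GB: notification-fanout 81.00, auth-service 77.64, webhook-dispatcher 72.00 lead.
Best packing: webhook-dispatcher + notification-fanout + auth-service — 33 GB, 2572 total.

2572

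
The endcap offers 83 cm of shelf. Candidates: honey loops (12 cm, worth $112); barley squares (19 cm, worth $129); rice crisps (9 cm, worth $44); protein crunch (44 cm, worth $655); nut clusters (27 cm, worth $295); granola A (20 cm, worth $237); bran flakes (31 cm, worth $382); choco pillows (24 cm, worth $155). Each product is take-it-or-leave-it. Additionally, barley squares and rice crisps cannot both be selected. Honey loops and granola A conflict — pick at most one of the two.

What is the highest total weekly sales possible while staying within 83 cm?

Greedy by ratio would take protein crunch + bran flakes: 75 cm used, total 1037.
Dropping bran flakes frees 31 cm; slotting in honey loops + nut clusters (39 cm) lifts the total to 1062 at 83 cm.

1062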